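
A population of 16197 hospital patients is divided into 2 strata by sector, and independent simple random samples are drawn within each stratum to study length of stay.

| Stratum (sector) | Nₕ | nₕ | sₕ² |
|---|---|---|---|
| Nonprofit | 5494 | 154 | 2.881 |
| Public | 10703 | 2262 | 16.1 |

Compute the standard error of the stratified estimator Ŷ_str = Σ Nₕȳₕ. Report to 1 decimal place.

1091.7

Var(Ŷ_str) = Σₕ Nₕ²(1 − fₕ)sₕ²/nₕ.
Nonprofit: 5494²·(1 − 154/5494)·2.881/154 = 548848.46.
Public: 10703²·(1 − 2262/10703)·16.1/2262 = 643032.17.
Sum = 1.1918806 × 10^6.
SE = √(1.1918806 × 10^6) = 1091.7.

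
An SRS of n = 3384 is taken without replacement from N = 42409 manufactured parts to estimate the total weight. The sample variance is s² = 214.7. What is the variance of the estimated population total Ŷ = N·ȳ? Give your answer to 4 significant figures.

1.050 × 10^8

Var(Ŷ) = N²·Var(ȳ) = N²·(1 − n/N)·s²/n.
f = 3384/42409 = 0.07979438; Var(ȳ) = 0.92020562·214.7/3384 = 0.058383022.
Var(Ŷ) = 42409² · 0.058383022 = 1.0500322 × 10^8.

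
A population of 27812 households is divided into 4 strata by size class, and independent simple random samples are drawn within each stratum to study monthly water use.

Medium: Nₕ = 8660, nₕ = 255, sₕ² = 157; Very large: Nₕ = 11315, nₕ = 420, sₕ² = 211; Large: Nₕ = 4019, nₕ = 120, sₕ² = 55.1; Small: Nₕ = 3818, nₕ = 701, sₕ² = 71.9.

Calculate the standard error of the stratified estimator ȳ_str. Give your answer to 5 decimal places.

Var(ȳ_str) = Σₕ Wₕ²(1 − fₕ)sₕ²/nₕ with Wₕ = Nₕ/N, N = 27812.
Medium: Wₕ = 0.31137638; term = 0.31137638²·(1 − 0.02944573)·157/255 = 0.057936285.
Very large: Wₕ = 0.40683877; term = 0.40683877²·(1 − 0.03711887)·211/420 = 0.08006644.
Large: Wₕ = 0.14450597; term = 0.14450597²·(1 − 0.02985817)·55.1/120 = 0.0093020175.
Small: Wₕ = 0.13727887; term = 0.13727887²·(1 − 0.18360398)·71.9/701 = 0.0015780442.
Sum = 0.14888279.
SE = √(0.14888279) = 0.38585.

0.38585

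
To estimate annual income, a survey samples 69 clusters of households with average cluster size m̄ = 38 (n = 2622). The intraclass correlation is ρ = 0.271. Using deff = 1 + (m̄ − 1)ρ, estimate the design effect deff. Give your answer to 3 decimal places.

deff = 1 + (38 − 1)·0.271 = 1 + 10.027 = 11.027.

11.027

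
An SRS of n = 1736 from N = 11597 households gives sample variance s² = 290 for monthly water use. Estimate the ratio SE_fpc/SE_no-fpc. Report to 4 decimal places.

0.9221

f = n/N = 1736/11597 = 0.14969389.
SE_no-fpc = √(s²/n) = 0.40871835; SE_fpc = √((1−f)s²/n) = 0.37688755.
Ratio = √(1−f) = 0.92212044.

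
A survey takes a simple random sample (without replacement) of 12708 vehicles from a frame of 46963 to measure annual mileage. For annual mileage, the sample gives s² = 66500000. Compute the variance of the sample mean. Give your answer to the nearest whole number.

3817

Under SRS without replacement, Var(ȳ) = (1 − f)·s²/n with f = n/N = 12708/46963 = 0.27059600.
Var(ȳ) = (1 − 0.27059600)·66500000/12708 = 0.72940400·5232.9241 = 3816.9158.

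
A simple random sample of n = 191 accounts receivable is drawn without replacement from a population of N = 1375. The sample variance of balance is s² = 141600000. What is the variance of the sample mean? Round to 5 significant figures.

Under SRS without replacement, Var(ȳ) = (1 − f)·s²/n with f = n/N = 191/1375 = 0.13890909.
Var(ȳ) = (1 − 0.13890909)·141600000/191 = 0.86109091·741361.26 = 638379.44.

638380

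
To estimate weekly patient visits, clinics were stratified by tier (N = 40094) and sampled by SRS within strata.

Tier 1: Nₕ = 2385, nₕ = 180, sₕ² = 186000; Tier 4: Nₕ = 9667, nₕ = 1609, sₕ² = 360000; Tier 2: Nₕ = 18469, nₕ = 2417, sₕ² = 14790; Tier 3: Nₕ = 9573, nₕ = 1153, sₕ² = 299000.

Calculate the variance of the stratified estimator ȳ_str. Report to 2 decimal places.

28.35

Var(ȳ_str) = Σₕ Wₕ²(1 − fₕ)sₕ²/nₕ with Wₕ = Nₕ/N, N = 40094.
Tier 1: Wₕ = 0.05948521; term = 0.05948521²·(1 − 0.07547170)·186000/180 = 3.3804821.
Tier 4: Wₕ = 0.24110840; term = 0.24110840²·(1 − 0.16644254)·360000/1609 = 10.841932.
Tier 2: Wₕ = 0.46064249; term = 0.46064249²·(1 − 0.13086794)·14790/2417 = 1.1285097.
Tier 3: Wₕ = 0.23876390; term = 0.23876390²·(1 − 0.12044291)·299000/1153 = 13.002991.
Sum = 28.353915.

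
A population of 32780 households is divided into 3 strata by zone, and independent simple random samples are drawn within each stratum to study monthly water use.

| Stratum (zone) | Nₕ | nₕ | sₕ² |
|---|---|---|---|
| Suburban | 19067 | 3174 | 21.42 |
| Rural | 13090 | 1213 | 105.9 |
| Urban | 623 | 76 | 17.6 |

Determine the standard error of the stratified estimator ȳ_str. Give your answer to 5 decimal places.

Var(ȳ_str) = Σₕ Wₕ²(1 − fₕ)sₕ²/nₕ with Wₕ = Nₕ/N, N = 32780.
Suburban: Wₕ = 0.58166565; term = 0.58166565²·(1 − 0.16646562)·21.42/3174 = 0.0019031933.
Rural: Wₕ = 0.39932886; term = 0.39932886²·(1 − 0.09266616)·105.9/1213 = 0.012631754.
Urban: Wₕ = 0.01900549; term = 0.01900549²·(1 − 0.12199037)·17.6/76 = 7.3444039 × 10^-5.
Sum = 0.014608391.
SE = √(0.014608391) = 0.12087.

0.12087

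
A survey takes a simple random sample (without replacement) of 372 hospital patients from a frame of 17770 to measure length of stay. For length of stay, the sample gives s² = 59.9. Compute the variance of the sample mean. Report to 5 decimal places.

Under SRS without replacement, Var(ȳ) = (1 − f)·s²/n with f = n/N = 372/17770 = 0.02093416.
Var(ȳ) = (1 − 0.02093416)·59.9/372 = 0.97906584·0.16102151 = 0.15765066.

0.15765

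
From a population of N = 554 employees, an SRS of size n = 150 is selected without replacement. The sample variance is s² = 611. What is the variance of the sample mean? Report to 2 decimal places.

Under SRS without replacement, Var(ȳ) = (1 − f)·s²/n with f = n/N = 150/554 = 0.27075812.
Var(ȳ) = (1 − 0.27075812)·611/150 = 0.72924188·4.0733333 = 2.9704452.

2.97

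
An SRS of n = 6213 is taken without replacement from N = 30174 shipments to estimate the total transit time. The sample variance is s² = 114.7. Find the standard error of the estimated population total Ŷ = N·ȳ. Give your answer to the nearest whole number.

3653

Var(Ŷ) = N²·Var(ȳ) = N²·(1 − n/N)·s²/n.
f = 6213/30174 = 0.20590575; Var(ȳ) = 0.79409425·114.7/6213 = 0.014660005.
Var(Ŷ) = 30174² · 0.014660005 = 1.3347499 × 10^7.
SE(Ŷ) = √(1.3347499 × 10^7) = 3653.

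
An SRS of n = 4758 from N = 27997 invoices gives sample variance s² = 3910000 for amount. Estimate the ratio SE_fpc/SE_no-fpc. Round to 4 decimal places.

0.9111

f = n/N = 4758/27997 = 0.16994678.
SE_no-fpc = √(s²/n) = 28.666598; SE_fpc = √((1−f)s²/n) = 26.117351.
Ratio = √(1−f) = 0.91107257.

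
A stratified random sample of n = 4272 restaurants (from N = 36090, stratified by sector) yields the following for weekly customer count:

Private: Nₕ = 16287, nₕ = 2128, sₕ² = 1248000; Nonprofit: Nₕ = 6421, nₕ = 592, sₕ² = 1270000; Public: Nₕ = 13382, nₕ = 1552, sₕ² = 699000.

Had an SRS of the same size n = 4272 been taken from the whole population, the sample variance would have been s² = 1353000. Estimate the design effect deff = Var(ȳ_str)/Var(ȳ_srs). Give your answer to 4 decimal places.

0.7887

Var(ȳ_str) = Σ Wₕ²(1−fₕ)sₕ²/nₕ with Wₕ = Nₕ/36090:
  Private: (16287/36090)²·(1−2128/16287)·1248000/2128 = 103.83479
  Nonprofit: (6421/36090)²·(1−592/6421)·1270000/592 = 61.64601
  Public: (13382/36090)²·(1−1552/13382)·699000/1552 = 54.741597
  → Var(ȳ_str) = 220.2224.
Var(ȳ_srs) = (1 − 4272/36090)·1353000/4272 = 279.22387.
deff = 220.2224 / 279.22387 = 0.7887.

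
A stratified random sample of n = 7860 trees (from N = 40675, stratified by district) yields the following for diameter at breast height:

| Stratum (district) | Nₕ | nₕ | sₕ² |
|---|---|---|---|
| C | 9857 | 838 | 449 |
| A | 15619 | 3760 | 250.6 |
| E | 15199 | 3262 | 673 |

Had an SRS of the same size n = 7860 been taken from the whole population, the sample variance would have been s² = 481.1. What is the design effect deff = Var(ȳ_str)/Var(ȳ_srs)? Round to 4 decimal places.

Var(ȳ_str) = Σ Wₕ²(1−fₕ)sₕ²/nₕ with Wₕ = Nₕ/40675:
  C: (9857/40675)²·(1−838/9857)·449/838 = 0.028790575
  A: (15619/40675)²·(1−3760/15619)·250.6/3760 = 0.0074617276
  E: (15199/40675)²·(1−3262/15199)·673/3262 = 0.022624875
  → Var(ȳ_str) = 0.058877178.
Var(ȳ_srs) = (1 − 7860/40675)·481.1/7860 = 0.049380747.
deff = 0.058877178 / 0.049380747 = 1.1923.

1.1923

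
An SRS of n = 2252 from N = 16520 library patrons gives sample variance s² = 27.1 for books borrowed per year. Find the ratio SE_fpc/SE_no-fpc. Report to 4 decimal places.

0.9293

f = n/N = 2252/16520 = 0.13631961.
SE_no-fpc = √(s²/n) = 0.10969844; SE_fpc = √((1−f)s²/n) = 0.10194759.
Ratio = √(1−f) = 0.92934406.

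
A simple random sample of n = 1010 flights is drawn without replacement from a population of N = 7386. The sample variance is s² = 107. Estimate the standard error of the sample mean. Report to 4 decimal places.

0.3024

Under SRS without replacement, Var(ȳ) = (1 − f)·s²/n with f = n/N = 1010/7386 = 0.13674519.
Var(ȳ) = (1 − 0.13674519)·107/1010 = 0.86325481·0.10594059 = 0.091453727.
SE(ȳ) = √(0.091453727) = 0.3024.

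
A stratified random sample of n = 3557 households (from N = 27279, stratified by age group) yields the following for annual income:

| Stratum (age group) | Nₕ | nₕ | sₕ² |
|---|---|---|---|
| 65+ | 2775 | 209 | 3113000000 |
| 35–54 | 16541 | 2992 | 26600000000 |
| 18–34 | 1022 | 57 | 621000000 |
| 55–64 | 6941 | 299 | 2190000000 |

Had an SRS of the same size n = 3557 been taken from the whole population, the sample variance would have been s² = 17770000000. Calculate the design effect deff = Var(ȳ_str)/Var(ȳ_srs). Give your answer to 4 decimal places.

0.7569

Var(ȳ_str) = Σ Wₕ²(1−fₕ)sₕ²/nₕ with Wₕ = Nₕ/27279:
  65+: (2775/27279)²·(1−209/2775)·3113000000/209 = 142526.49
  35–54: (16541/27279)²·(1−2992/16541)·26600000000/2992 = 2.6775165 × 10^6
  18–34: (1022/27279)²·(1−57/1022)·621000000/57 = 14439.031
  55–64: (6941/27279)²·(1−299/6941)·2190000000/299 = 453771.22
  → Var(ȳ_str) = 3.2882532 × 10^6.
Var(ȳ_srs) = (1 − 3557/27279)·17770000000/3557 = 4.3443661 × 10^6.
deff = (3.2882532 × 10^6) / (4.3443661 × 10^6) = 0.7569.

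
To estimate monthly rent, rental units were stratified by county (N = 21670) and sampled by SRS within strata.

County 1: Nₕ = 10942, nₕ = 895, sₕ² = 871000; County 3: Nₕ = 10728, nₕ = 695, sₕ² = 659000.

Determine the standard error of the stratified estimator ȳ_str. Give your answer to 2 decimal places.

Var(ȳ_str) = Σₕ Wₕ²(1 − fₕ)sₕ²/nₕ with Wₕ = Nₕ/N, N = 21670.
County 1: Wₕ = 0.50493770; term = 0.50493770²·(1 − 0.08179492)·871000/895 = 227.82974.
County 3: Wₕ = 0.49506230; term = 0.49506230²·(1 − 0.06478374)·659000/695 = 217.33635.
Sum = 445.16609.
SE = √(445.16609) = 21.10.

21.10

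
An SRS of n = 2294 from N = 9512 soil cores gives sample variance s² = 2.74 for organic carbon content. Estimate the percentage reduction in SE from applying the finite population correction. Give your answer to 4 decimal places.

12.8891

f = n/N = 2294/9512 = 0.24116905.
SE_no-fpc = √(s²/n) = 0.034560385; SE_fpc = √((1−f)s²/n) = 0.030105864.
Ratio = √(1−f) = 0.87110903. Reduction = 100·(1 − 0.87110903) = 12.8891%.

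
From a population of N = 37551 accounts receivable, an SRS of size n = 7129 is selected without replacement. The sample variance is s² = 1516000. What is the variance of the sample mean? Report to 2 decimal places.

172.28

Under SRS without replacement, Var(ȳ) = (1 − f)·s²/n with f = n/N = 7129/37551 = 0.18984847.
Var(ȳ) = (1 − 0.18984847)·1516000/7129 = 0.81015153·212.65255 = 172.28078.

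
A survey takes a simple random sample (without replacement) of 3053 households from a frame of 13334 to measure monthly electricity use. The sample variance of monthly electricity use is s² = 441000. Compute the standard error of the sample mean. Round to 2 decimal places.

Under SRS without replacement, Var(ȳ) = (1 − f)·s²/n with f = n/N = 3053/13334 = 0.22896355.
Var(ȳ) = (1 − 0.22896355)·441000/3053 = 0.77103645·144.44808 = 111.37474.
SE(ȳ) = √(111.37474) = 10.55.

10.55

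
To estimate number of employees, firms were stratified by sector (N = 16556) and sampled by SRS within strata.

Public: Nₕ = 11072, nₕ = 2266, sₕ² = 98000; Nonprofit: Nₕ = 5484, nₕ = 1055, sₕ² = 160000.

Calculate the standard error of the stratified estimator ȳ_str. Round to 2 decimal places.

Var(ȳ_str) = Σₕ Wₕ²(1 − fₕ)sₕ²/nₕ with Wₕ = Nₕ/N, N = 16556.
Public: Wₕ = 0.66876057; term = 0.66876057²·(1 − 0.20466040)·98000/2266 = 15.383675.
Nonprofit: Wₕ = 0.33123943; term = 0.33123943²·(1 − 0.19237783)·160000/1055 = 13.438779.
Sum = 28.822454.
SE = √(28.822454) = 5.37.

5.37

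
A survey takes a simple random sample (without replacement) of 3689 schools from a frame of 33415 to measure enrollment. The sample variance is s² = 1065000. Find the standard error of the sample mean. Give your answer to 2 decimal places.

16.03

Under SRS without replacement, Var(ȳ) = (1 − f)·s²/n with f = n/N = 3689/33415 = 0.11039952.
Var(ȳ) = (1 − 0.11039952)·1065000/3689 = 0.88960048·288.69612 = 256.82421.
SE(ȳ) = √(256.82421) = 16.03.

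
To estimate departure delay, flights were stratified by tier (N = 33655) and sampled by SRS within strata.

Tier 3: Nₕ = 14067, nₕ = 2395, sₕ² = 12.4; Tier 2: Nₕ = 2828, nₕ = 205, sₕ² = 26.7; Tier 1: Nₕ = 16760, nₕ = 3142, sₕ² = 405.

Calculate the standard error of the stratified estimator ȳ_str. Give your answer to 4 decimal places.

0.1661

Var(ȳ_str) = Σₕ Wₕ²(1 − fₕ)sₕ²/nₕ with Wₕ = Nₕ/N, N = 33655.
Tier 3: Wₕ = 0.41797653; term = 0.41797653²·(1 − 0.17025663)·12.4/2395 = 7.5052255 × 10^-4.
Tier 2: Wₕ = 0.08402912; term = 0.08402912²·(1 − 0.07248939)·26.7/205 = 8.5297422 × 10^-4.
Tier 1: Wₕ = 0.49799435; term = 0.49799435²·(1 − 0.18747017)·405/3142 = 0.02597389.
Sum = 0.027577387.
SE = √(0.027577387) = 0.1661.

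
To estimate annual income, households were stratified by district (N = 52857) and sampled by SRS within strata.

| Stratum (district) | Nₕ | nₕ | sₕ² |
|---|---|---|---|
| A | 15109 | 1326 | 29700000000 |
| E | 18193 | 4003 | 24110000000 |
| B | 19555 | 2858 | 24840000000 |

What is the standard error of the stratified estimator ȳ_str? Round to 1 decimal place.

1800.5

Var(ȳ_str) = Σₕ Wₕ²(1 − fₕ)sₕ²/nₕ with Wₕ = Nₕ/N, N = 52857.
A: Wₕ = 0.28584672; term = 0.28584672²·(1 − 0.08776226)·29700000000/1326 = 1.6695037 × 10^6.
E: Wₕ = 0.34419282; term = 0.34419282²·(1 − 0.22002968)·24110000000/4003 = 556536.07.
B: Wₕ = 0.36996046; term = 0.36996046²·(1 − 0.14615188)·24840000000/2858 = 1.0157355 × 10^6.
Sum = 3.2417753 × 10^6.
SE = √(3.2417753 × 10^6) = 1800.5.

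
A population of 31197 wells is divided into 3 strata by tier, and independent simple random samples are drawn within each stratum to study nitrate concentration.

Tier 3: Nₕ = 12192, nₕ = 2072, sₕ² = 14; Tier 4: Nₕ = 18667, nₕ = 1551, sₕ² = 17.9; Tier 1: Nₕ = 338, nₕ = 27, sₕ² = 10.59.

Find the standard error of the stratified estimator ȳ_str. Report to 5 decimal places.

0.06847

Var(ȳ_str) = Σₕ Wₕ²(1 − fₕ)sₕ²/nₕ with Wₕ = Nₕ/N, N = 31197.
Tier 3: Wₕ = 0.39080681; term = 0.39080681²·(1 − 0.16994751)·14/2072 = 8.5658031 × 10^-4.
Tier 4: Wₕ = 0.59835882; term = 0.59835882²·(1 − 0.08308780)·17.9/1551 = 0.0037887188.
Tier 1: Wₕ = 0.01083438; term = 0.01083438²·(1 − 0.07988166)·10.59/27 = 4.2362699 × 10^-5.
Sum = 0.0046876618.
SE = √(0.0046876618) = 0.06847.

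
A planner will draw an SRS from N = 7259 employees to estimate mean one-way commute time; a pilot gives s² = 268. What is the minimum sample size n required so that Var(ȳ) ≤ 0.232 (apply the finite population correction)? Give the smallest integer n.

997

Without fpc, n₀ = s²/D = 268/0.232 = 1155.1724.
With fpc, (1 − n/N)·s²/n ≤ D requires n ≥ n₀/(1 + n₀/N) = 1155.1724/(1 + 1155.1724/7259) = 996.5801.
Rounding up, n = 997.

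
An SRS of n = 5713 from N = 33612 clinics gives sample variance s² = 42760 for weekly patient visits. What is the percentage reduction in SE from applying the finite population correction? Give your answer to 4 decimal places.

f = n/N = 5713/33612 = 0.16996906.
SE_no-fpc = √(s²/n) = 2.7358151; SE_fpc = √((1−f)s²/n) = 2.4924926.
Ratio = √(1−f) = 0.91106034. Reduction = 100·(1 − 0.91106034) = 8.8940%.

8.8940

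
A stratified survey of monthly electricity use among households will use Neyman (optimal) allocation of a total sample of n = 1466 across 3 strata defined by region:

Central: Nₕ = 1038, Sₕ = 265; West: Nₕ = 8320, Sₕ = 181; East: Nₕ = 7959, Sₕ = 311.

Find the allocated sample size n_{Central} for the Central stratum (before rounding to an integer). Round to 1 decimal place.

94.7

Neyman allocation: nₕ = n·NₕSₕ / Σⱼ NⱼSⱼ.
Σ NⱼSⱼ = 1038·265 + 8320·181 + 7959·311 = 4.256239 × 10^6.
n_{Central} = 1466·1038·265 / (4.256239 × 10^6) = 94.7.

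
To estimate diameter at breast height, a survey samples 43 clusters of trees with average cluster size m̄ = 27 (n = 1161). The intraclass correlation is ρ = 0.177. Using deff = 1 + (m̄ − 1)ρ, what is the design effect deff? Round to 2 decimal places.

5.60

deff = 1 + (27 − 1)·0.177 = 1 + 4.602 = 5.602.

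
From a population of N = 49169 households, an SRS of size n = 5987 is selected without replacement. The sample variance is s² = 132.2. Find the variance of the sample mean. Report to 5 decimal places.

0.01939

Under SRS without replacement, Var(ȳ) = (1 − f)·s²/n with f = n/N = 5987/49169 = 0.12176371.
Var(ȳ) = (1 − 0.12176371)·132.2/5987 = 0.87823629·0.022081176 = 0.01939249.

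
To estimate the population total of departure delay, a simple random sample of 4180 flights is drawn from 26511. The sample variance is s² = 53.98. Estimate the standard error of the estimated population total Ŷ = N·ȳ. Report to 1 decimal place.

Var(Ŷ) = N²·Var(ȳ) = N²·(1 − n/N)·s²/n.
f = 4180/26511 = 0.15767040; Var(ȳ) = 0.84232960·53.98/4180 = 0.01087774.
Var(Ŷ) = 26511² · 0.01087774 = 7.645236 × 10^6.
SE(Ŷ) = √(7.645236 × 10^6) = 2765.0.

2765.0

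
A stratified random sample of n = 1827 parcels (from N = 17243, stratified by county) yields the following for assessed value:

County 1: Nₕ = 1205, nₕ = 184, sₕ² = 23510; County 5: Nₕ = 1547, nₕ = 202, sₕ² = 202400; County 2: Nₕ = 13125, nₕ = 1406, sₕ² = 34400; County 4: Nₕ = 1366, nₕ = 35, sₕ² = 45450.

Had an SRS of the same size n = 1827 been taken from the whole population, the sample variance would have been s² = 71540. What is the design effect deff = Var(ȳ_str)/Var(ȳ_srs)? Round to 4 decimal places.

Var(ȳ_str) = Σ Wₕ²(1−fₕ)sₕ²/nₕ with Wₕ = Nₕ/17243:
  County 1: (1205/17243)²·(1−184/1205)·23510/184 = 0.52871537
  County 5: (1547/17243)²·(1−202/1547)·202400/202 = 7.0120674
  County 2: (13125/17243)²·(1−1406/13125)·34400/1406 = 12.657191
  County 4: (1366/17243)²·(1−35/1366)·45450/35 = 7.9408856
  → Var(ȳ_str) = 28.138859.
Var(ȳ_srs) = (1 − 1827/17243)·71540/1827 = 35.008158.
deff = 28.138859 / 35.008158 = 0.8038.

0.8038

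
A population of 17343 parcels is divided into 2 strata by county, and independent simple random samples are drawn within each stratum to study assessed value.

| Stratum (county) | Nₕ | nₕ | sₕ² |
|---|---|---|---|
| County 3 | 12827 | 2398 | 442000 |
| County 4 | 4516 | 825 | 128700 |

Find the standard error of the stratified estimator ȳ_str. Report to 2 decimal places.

9.52

Var(ȳ_str) = Σₕ Wₕ²(1 − fₕ)sₕ²/nₕ with Wₕ = Nₕ/N, N = 17343.
County 3: Wₕ = 0.73960676; term = 0.73960676²·(1 − 0.18694940)·442000/2398 = 81.977072.
County 4: Wₕ = 0.26039324; term = 0.26039324²·(1 − 0.18268379)·128700/825 = 8.6451818.
Sum = 90.622254.
SE = √(90.622254) = 9.52.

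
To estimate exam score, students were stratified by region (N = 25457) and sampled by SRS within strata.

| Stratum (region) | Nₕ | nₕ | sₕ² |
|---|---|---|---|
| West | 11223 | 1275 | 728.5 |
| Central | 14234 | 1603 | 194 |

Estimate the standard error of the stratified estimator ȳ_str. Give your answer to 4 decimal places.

0.3633

Var(ȳ_str) = Σₕ Wₕ²(1 − fₕ)sₕ²/nₕ with Wₕ = Nₕ/N, N = 25457.
West: Wₕ = 0.44086106; term = 0.44086106²·(1 − 0.11360599)·728.5/1275 = 0.098435027.
Central: Wₕ = 0.55913894; term = 0.55913894²·(1 − 0.11261768)·194/1603 = 0.033575188.
Sum = 0.13201022.
SE = √(0.13201022) = 0.3633.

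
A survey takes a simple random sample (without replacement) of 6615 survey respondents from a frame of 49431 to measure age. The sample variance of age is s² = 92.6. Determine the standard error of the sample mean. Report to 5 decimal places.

0.11011

Under SRS without replacement, Var(ȳ) = (1 − f)·s²/n with f = n/N = 6615/49431 = 0.13382290.
Var(ȳ) = (1 − 0.13382290)·92.6/6615 = 0.86617710·0.013998488 = 0.01212517.
SE(ȳ) = √(0.01212517) = 0.11011.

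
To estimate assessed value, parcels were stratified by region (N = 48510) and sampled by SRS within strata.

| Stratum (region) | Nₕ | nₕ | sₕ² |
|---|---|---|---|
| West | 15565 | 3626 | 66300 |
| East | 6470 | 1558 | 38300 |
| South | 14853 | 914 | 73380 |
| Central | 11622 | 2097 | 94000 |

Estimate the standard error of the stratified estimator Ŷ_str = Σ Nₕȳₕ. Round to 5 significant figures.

160510

Var(Ŷ_str) = Σₕ Nₕ²(1 − fₕ)sₕ²/nₕ.
West: 15565²·(1 − 3626/15565)·66300/3626 = 3.3978391 × 10^9.
East: 6470²·(1 − 1558/6470)·38300/1558 = 7.8125707 × 10^8.
South: 14853²·(1 − 914/14853)·73380/914 = 1.6621772 × 10^10.
Central: 11622²·(1 − 2097/11622)·94000/2097 = 4.9622116 × 10^9.
Sum = 2.576308 × 10^10.
SE = √(2.576308 × 10^10) = 160510.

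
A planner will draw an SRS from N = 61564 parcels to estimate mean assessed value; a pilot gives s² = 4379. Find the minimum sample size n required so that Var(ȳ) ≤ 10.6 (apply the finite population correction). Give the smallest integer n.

411

Without fpc, n₀ = s²/D = 4379/10.6 = 413.1132.
With fpc, (1 − n/N)·s²/n ≤ D requires n ≥ n₀/(1 + n₀/N) = 413.1132/(1 + 413.1132/61564) = 410.3596.
Rounding up, n = 411.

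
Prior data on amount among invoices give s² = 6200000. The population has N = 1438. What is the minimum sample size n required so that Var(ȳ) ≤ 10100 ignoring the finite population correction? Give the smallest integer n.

614

Without fpc, n₀ = s²/D = 6200000/10100 = 613.8614.
Rounding up, n = 614.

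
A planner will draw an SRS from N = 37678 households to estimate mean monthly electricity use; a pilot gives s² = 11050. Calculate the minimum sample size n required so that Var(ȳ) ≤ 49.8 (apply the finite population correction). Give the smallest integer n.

Without fpc, n₀ = s²/D = 11050/49.8 = 221.8876.
With fpc, (1 − n/N)·s²/n ≤ D requires n ≥ n₀/(1 + n₀/N) = 221.8876/(1 + 221.8876/37678) = 220.5885.
Rounding up, n = 221.

221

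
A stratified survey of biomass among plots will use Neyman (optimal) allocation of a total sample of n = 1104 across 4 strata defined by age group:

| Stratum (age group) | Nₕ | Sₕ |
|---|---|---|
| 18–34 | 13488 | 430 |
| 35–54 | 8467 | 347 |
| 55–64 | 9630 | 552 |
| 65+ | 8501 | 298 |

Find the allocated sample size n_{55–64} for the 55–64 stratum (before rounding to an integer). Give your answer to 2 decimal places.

353.81

Neyman allocation: nₕ = n·NₕSₕ / Σⱼ NⱼSⱼ.
Σ NⱼSⱼ = 13488·430 + 8467·347 + 9630·552 + 8501·298 = 1.6586947 × 10^7.
n_{55–64} = 1104·9630·552 / (1.6586947 × 10^7) = 353.81.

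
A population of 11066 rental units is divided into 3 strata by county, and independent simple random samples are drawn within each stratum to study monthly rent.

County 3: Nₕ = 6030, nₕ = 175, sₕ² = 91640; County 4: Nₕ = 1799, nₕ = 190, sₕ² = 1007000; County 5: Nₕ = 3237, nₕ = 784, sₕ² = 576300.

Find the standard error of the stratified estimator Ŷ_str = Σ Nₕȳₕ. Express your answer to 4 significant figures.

Var(Ŷ_str) = Σₕ Nₕ²(1 − fₕ)sₕ²/nₕ.
County 3: 6030²·(1 − 175/6030)·91640/175 = 1.8488056 × 10^10.
County 4: 1799²·(1 − 190/1799)·1007000/190 = 1.5341332 × 10^10.
County 5: 3237²·(1 − 784/3237)·576300/784 = 5.836773 × 10^9.
Sum = 3.9666161 × 10^10.
SE = √(3.9666161 × 10^10) = 199200.

199200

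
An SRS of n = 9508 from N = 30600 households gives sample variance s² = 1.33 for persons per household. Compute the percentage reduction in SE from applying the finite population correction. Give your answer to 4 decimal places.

f = n/N = 9508/30600 = 0.31071895.
SE_no-fpc = √(s²/n) = 0.011827181; SE_fpc = √((1−f)s²/n) = 0.0098192745.
Ratio = √(1−f) = 0.83022951. Reduction = 100·(1 − 0.83022951) = 16.9770%.

16.9770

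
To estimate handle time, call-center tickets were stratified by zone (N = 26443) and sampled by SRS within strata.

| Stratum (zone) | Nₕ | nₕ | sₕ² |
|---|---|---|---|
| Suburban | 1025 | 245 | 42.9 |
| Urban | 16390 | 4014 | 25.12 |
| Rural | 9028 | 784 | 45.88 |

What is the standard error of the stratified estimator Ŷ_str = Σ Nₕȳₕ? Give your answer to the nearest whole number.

Var(Ŷ_str) = Σₕ Nₕ²(1 − fₕ)sₕ²/nₕ.
Suburban: 1025²·(1 − 245/1025)·42.9/245 = 139994.08.
Urban: 16390²·(1 − 4014/16390)·25.12/4014 = 1.2694088 × 10^6.
Rural: 9028²·(1 − 784/9028)·45.88/784 = 4.3554886 × 10^6.
Sum = 5.7648915 × 10^6.
SE = √(5.7648915 × 10^6) = 2401.

2401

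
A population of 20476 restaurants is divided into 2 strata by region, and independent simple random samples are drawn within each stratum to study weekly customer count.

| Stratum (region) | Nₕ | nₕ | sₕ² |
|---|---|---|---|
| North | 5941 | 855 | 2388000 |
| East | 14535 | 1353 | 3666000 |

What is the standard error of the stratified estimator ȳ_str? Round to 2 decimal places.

Var(ȳ_str) = Σₕ Wₕ²(1 − fₕ)sₕ²/nₕ with Wₕ = Nₕ/N, N = 20476.
North: Wₕ = 0.29014456; term = 0.29014456²·(1 − 0.14391517)·2388000/855 = 201.28614.
East: Wₕ = 0.70985544; term = 0.70985544²·(1 − 0.09308566)·3666000/1353 = 1238.2284.
Sum = 1439.5145.
SE = √(1439.5145) = 37.94.

37.94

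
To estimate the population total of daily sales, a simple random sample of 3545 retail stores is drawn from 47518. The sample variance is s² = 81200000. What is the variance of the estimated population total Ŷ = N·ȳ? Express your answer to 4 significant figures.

Var(Ŷ) = N²·Var(ȳ) = N²·(1 − n/N)·s²/n.
f = 3545/47518 = 0.07460331; Var(ȳ) = 0.92539669·81200000/3545 = 21196.675.
Var(Ŷ) = 47518² · 21196.675 = 4.7861251 × 10^13.

4.786 × 10^13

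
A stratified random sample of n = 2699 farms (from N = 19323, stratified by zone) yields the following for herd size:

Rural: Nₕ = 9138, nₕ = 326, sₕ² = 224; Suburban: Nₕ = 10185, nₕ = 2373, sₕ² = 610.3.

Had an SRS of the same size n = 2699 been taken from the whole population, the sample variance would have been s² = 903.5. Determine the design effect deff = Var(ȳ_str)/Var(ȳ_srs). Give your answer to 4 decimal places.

0.7048

Var(ȳ_str) = Σ Wₕ²(1−fₕ)sₕ²/nₕ with Wₕ = Nₕ/19323:
  Rural: (9138/19323)²·(1−326/9138)·224/326 = 0.14818592
  Suburban: (10185/19323)²·(1−2373/10185)·610.3/2373 = 0.054804951
  → Var(ȳ_str) = 0.20299087.
Var(ȳ_srs) = (1 − 2699/19323)·903.5/2699 = 0.28799586.
deff = 0.20299087 / 0.28799586 = 0.7048.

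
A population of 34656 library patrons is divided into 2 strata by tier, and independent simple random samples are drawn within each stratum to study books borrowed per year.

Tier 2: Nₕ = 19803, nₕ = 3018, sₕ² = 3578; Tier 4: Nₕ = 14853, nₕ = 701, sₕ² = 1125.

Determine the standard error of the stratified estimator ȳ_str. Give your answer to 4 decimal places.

0.7804

Var(ȳ_str) = Σₕ Wₕ²(1 − fₕ)sₕ²/nₕ with Wₕ = Nₕ/N, N = 34656.
Tier 2: Wₕ = 0.57141620; term = 0.57141620²·(1 − 0.15240115)·3578/3018 = 0.32810781.
Tier 4: Wₕ = 0.42858380; term = 0.42858380²·(1 − 0.04719585)·1125/701 = 0.28087277.
Sum = 0.60898058.
SE = √(0.60898058) = 0.7804.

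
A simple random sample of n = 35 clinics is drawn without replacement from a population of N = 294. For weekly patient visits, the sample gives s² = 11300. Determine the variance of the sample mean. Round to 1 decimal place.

284.4

Under SRS without replacement, Var(ȳ) = (1 − f)·s²/n with f = n/N = 35/294 = 0.11904762.
Var(ȳ) = (1 − 0.11904762)·11300/35 = 0.88095238·322.85714 = 284.42177.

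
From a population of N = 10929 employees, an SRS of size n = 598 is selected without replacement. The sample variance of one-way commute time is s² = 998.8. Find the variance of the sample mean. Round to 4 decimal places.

1.5788

Under SRS without replacement, Var(ȳ) = (1 − f)·s²/n with f = n/N = 598/10929 = 0.05471681.
Var(ȳ) = (1 − 0.05471681)·998.8/598 = 0.94528319·1.6702341 = 1.5788442.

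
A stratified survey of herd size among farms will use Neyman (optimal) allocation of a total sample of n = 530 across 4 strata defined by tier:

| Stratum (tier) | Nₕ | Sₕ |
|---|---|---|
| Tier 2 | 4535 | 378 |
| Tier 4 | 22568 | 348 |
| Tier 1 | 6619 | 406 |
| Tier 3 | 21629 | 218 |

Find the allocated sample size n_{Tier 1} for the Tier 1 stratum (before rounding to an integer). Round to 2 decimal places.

Neyman allocation: nₕ = n·NₕSₕ / Σⱼ NⱼSⱼ.
Σ NⱼSⱼ = 4535·378 + 22568·348 + 6619·406 + 21629·218 = 1.697033 × 10^7.
n_{Tier 1} = 530·6619·406 / (1.697033 × 10^7) = 83.93.

83.93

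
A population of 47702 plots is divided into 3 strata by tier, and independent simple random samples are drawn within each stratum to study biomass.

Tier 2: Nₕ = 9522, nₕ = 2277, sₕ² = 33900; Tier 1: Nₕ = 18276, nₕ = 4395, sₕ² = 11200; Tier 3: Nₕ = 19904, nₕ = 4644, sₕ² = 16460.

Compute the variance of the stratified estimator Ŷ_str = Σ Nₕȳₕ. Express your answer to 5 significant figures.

Var(Ŷ_str) = Σₕ Nₕ²(1 − fₕ)sₕ²/nₕ.
Tier 2: 9522²·(1 − 2277/9522)·33900/2277 = 1.0270775 × 10^9.
Tier 1: 18276²·(1 − 4395/18276)·11200/4395 = 6.4648886 × 10^8.
Tier 3: 19904²·(1 − 4644/19904)·16460/4644 = 1.0765458 × 10^9.
Sum = 2.7501122 × 10^9.

2.7501 × 10^9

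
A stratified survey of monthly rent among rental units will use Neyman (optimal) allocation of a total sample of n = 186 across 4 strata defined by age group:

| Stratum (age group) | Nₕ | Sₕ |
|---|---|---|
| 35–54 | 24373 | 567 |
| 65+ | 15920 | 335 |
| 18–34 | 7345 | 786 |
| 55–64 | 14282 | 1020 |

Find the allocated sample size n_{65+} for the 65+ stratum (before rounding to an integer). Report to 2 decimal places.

Neyman allocation: nₕ = n·NₕSₕ / Σⱼ NⱼSⱼ.
Σ NⱼSⱼ = 24373·567 + 15920·335 + 7345·786 + 14282·1020 = 3.9493501 × 10^7.
n_{65+} = 186·15920·335 / (3.9493501 × 10^7) = 25.12.

25.12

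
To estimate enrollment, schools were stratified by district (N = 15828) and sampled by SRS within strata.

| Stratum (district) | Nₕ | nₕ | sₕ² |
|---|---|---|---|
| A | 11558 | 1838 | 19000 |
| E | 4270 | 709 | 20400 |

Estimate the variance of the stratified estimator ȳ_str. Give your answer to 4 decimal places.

Var(ȳ_str) = Σₕ Wₕ²(1 − fₕ)sₕ²/nₕ with Wₕ = Nₕ/N, N = 15828.
A: Wₕ = 0.73022492; term = 0.73022492²·(1 − 0.15902405)·19000/1838 = 4.6355894.
E: Wₕ = 0.26977508; term = 0.26977508²·(1 − 0.16604215)·20400/709 = 1.7463516.
Sum = 6.381941.

6.3819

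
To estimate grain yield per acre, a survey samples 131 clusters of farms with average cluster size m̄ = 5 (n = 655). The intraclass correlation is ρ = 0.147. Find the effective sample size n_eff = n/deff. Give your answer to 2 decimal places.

deff = 1 + (5 − 1)·0.147 = 1 + 0.588 = 1.588.
n_eff = 655 / 1.588 = 412.47.

412.47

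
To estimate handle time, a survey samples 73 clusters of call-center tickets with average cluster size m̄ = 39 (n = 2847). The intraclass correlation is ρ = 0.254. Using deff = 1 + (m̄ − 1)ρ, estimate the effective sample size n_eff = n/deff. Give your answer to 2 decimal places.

deff = 1 + (39 − 1)·0.254 = 1 + 9.652 = 10.652.
n_eff = 2847 / 10.652 = 267.27.

267.27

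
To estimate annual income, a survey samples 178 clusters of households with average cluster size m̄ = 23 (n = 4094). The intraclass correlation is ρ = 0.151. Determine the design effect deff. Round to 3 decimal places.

4.322

deff = 1 + (23 − 1)·0.151 = 1 + 3.322 = 4.322.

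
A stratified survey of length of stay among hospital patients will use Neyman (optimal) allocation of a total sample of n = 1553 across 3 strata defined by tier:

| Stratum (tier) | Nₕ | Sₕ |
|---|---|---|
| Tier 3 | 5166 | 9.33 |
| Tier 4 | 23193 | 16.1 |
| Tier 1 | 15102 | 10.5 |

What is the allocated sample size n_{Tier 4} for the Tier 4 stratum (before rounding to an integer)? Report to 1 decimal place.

Neyman allocation: nₕ = n·NₕSₕ / Σⱼ NⱼSⱼ.
Σ NⱼSⱼ = 5166·9.33 + 23193·16.1 + 15102·10.5 = 580177.08.
n_{Tier 4} = 1553·23193·16.1 / 580177.08 = 999.5.

999.5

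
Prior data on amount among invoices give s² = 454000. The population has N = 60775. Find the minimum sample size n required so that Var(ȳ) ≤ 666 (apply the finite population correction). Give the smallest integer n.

675

Without fpc, n₀ = s²/D = 454000/666 = 681.6817.
With fpc, (1 − n/N)·s²/n ≤ D requires n ≥ n₀/(1 + n₀/N) = 681.6817/(1 + 681.6817/60775) = 674.1204.
Rounding up, n = 675.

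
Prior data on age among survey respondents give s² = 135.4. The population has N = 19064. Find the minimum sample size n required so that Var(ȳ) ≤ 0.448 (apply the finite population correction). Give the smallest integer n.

Without fpc, n₀ = s²/D = 135.4/0.448 = 302.2321.
With fpc, (1 − n/N)·s²/n ≤ D requires n ≥ n₀/(1 + n₀/N) = 302.2321/(1 + 302.2321/19064) = 297.5154.
Rounding up, n = 298.

298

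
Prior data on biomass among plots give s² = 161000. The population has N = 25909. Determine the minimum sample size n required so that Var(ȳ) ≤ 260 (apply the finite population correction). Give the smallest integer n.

Without fpc, n₀ = s²/D = 161000/260 = 619.2308.
With fpc, (1 − n/N)·s²/n ≤ D requires n ≥ n₀/(1 + n₀/N) = 619.2308/(1 + 619.2308/25909) = 604.7765.
Rounding up, n = 605.

605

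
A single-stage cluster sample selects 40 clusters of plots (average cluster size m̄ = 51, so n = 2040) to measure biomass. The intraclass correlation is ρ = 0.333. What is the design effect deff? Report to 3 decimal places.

deff = 1 + (51 − 1)·0.333 = 1 + 16.65 = 17.65.

17.650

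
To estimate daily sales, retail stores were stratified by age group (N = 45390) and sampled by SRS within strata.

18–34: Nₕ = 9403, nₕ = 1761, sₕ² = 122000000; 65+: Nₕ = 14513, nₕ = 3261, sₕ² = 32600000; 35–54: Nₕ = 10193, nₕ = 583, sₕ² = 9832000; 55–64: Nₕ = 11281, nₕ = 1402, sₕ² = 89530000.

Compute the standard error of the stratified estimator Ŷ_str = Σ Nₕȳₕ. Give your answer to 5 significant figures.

3.9217 × 10^6

Var(Ŷ_str) = Σₕ Nₕ²(1 − fₕ)sₕ²/nₕ.
18–34: 9403²·(1 − 1761/9403)·122000000/1761 = 4.9782184 × 10^12.
65+: 14513²·(1 − 3261/14513)·32600000/3261 = 1.632502 × 10^12.
35–54: 10193²·(1 − 583/10193)·9832000/583 = 1.651957 × 10^12.
55–64: 11281²·(1 − 1402/11281)·89530000/1402 = 7.1167409 × 10^12.
Sum = 1.5379418 × 10^13.
SE = √(1.5379418 × 10^13) = 3.9217 × 10^6.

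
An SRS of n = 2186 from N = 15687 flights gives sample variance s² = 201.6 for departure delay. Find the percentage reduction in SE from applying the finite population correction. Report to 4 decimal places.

f = n/N = 2186/15687 = 0.13935106.
SE_no-fpc = √(s²/n) = 0.30368279; SE_fpc = √((1−f)s²/n) = 0.28173007.
Ratio = √(1−f) = 0.92771167. Reduction = 100·(1 − 0.92771167) = 7.2288%.

7.2288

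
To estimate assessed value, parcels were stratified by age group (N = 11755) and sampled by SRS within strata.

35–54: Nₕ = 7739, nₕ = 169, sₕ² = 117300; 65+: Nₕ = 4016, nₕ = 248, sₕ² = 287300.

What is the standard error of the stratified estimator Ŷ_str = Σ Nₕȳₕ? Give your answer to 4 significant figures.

241200

Var(Ŷ_str) = Σₕ Nₕ²(1 − fₕ)sₕ²/nₕ.
35–54: 7739²·(1 − 169/7739)·117300/169 = 4.0662309 × 10^10.
65+: 4016²·(1 − 248/4016)·287300/248 = 1.7530268 × 10^10.
Sum = 5.8192577 × 10^10.
SE = √(5.8192577 × 10^10) = 241200.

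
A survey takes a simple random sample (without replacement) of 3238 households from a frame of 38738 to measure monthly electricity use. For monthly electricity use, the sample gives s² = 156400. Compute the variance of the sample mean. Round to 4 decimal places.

44.2640

Under SRS without replacement, Var(ȳ) = (1 − f)·s²/n with f = n/N = 3238/38738 = 0.08358718.
Var(ȳ) = (1 − 0.08358718)·156400/3238 = 0.91641282·48.301421 = 44.264041.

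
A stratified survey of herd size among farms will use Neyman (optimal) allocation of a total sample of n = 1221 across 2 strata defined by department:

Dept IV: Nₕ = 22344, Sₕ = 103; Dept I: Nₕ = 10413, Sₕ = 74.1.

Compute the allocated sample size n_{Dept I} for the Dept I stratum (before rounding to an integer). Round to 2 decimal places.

Neyman allocation: nₕ = n·NₕSₕ / Σⱼ NⱼSⱼ.
Σ NⱼSⱼ = 22344·103 + 10413·74.1 = 3.0730353 × 10^6.
n_{Dept I} = 1221·10413·74.1 / (3.0730353 × 10^6) = 306.58.

306.58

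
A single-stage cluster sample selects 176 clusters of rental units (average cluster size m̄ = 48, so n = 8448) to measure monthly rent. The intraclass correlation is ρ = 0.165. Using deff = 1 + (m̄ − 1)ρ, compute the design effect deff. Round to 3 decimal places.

deff = 1 + (48 − 1)·0.165 = 1 + 7.755 = 8.755.

8.755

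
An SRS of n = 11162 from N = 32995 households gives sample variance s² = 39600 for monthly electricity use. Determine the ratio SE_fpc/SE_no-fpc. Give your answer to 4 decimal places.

0.8135

f = n/N = 11162/32995 = 0.33829368.
SE_no-fpc = √(s²/n) = 1.8835475; SE_fpc = √((1−f)s²/n) = 1.532178.
Ratio = √(1−f) = 0.81345333.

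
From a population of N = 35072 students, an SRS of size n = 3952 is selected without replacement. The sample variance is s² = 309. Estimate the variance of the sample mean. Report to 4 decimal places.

Under SRS without replacement, Var(ȳ) = (1 − f)·s²/n with f = n/N = 3952/35072 = 0.11268248.
Var(ȳ) = (1 − 0.11268248)·309/3952 = 0.88731752·0.078188259 = 0.069377812.

0.0694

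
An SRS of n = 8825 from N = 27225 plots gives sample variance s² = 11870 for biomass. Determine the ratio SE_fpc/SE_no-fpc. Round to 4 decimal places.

f = n/N = 8825/27225 = 0.32415060.
SE_no-fpc = √(s²/n) = 1.1597597; SE_fpc = √((1−f)s²/n) = 0.95343913.
Ratio = √(1−f) = 0.82210060.

0.8221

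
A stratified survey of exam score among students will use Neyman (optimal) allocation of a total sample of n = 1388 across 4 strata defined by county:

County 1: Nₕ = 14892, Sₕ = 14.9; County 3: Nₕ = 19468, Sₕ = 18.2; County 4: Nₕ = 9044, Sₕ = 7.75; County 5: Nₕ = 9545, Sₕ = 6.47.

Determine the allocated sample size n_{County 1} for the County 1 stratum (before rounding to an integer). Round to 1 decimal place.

Neyman allocation: nₕ = n·NₕSₕ / Σⱼ NⱼSⱼ.
Σ NⱼSⱼ = 14892·14.9 + 19468·18.2 + 9044·7.75 + 9545·6.47 = 708055.55.
n_{County 1} = 1388·14892·14.9 / 708055.55 = 435.0.

435.0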